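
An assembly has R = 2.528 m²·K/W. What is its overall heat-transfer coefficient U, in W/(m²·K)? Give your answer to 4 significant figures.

0.3956 W/(m²·K)

U = 1/R = 1/2.528 = 0.39557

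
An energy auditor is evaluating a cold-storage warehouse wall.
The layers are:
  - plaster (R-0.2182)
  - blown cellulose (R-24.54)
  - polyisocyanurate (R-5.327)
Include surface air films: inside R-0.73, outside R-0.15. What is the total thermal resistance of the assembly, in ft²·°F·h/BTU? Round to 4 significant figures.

R_total = 0.73 + 0.2182 + 24.54 + 5.327 + 0.15 = 30.965 ft²·°F·h/BTU

30.97 ft²·°F·h/BTU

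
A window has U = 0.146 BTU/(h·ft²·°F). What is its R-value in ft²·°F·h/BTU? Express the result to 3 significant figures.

R = 1/U = 1/0.146 = 6.849

6.85 ft²·°F·h/BTU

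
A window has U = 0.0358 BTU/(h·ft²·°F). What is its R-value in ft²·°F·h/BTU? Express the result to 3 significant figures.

27.9 ft²·°F·h/BTU

R = 1/U = 1/0.0358 = 27.93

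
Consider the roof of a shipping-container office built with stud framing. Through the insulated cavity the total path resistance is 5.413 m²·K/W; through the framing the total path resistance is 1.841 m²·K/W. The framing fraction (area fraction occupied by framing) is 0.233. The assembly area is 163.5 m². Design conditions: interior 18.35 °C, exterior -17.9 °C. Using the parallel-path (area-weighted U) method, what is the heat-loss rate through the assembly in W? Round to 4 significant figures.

1590 W

U_eff = 0.767/5.413 + 0.233/1.841 = 0.1417 + 0.12656 = 0.26826
R_eff = 1/U_eff = 3.7278 m²·K/W
Q = 163.5 × (18.35 − (-17.9)) / 3.7278 = 1589.9 W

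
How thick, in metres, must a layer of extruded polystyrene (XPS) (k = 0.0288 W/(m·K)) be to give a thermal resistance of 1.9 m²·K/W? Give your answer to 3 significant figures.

L = R·k = 1.9 × 0.0288 = 0.05472 m

0.0547 m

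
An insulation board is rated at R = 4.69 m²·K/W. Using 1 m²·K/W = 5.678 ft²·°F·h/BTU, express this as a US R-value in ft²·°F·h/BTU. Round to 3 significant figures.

R_US = 4.69 × 5.678 = 26.63

26.6 ft²·°F·h/BTU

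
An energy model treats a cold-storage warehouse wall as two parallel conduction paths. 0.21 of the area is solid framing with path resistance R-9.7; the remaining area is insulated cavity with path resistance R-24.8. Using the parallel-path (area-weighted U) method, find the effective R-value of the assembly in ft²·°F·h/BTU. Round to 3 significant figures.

U_eff = 0.79/24.8 + 0.21/9.7 = 0.03185 + 0.02165 = 0.0535
R_eff = 1/U_eff = 18.69 ft²·°F·h/BTU

18.7 ft²·°F·h/BTU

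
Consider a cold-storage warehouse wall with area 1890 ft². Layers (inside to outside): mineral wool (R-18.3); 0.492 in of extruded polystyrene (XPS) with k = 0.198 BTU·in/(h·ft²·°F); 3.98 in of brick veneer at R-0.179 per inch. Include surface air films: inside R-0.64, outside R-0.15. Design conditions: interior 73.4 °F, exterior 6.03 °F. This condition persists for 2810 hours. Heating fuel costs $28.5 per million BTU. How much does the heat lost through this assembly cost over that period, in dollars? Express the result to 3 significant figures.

458 dollars

0.492/0.198 = 2.485
3.98 × 0.179 = 0.7124
R_total = 0.64 + 18.3 + 2.485 + 0.7124 + 0.15 = 22.29 ft²·°F·h/BTU
Q = 1890 × (73.4 − 6.03) / 22.29 = 5713 BTU/h
E = 5713 × 2810 = 16050000 BTU
Cost = 16050000/10⁶ × 28.5 = $457.5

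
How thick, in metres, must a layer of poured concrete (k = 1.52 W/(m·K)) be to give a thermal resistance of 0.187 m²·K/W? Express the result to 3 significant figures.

0.284 m

L = R·k = 0.187 × 1.52 = 0.2842 m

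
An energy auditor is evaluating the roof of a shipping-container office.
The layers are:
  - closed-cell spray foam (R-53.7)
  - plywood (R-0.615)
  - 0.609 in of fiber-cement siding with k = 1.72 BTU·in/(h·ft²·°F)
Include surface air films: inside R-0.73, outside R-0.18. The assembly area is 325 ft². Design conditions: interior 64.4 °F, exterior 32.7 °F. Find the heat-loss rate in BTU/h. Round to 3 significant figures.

0.609/1.72 = 0.3541
R_total = 0.73 + 53.7 + 0.615 + 0.3541 + 0.18 = 55.58 ft²·°F·h/BTU
Q = A·ΔT/R = 325 × (64.4 − 32.7) / 55.58 = 185.4 BTU/h

185 BTU/h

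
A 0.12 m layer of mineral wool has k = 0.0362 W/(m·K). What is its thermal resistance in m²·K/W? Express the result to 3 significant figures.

R = L/k = 0.12/0.0362 = 3.315 m²·K/W

3.31 m²·K/W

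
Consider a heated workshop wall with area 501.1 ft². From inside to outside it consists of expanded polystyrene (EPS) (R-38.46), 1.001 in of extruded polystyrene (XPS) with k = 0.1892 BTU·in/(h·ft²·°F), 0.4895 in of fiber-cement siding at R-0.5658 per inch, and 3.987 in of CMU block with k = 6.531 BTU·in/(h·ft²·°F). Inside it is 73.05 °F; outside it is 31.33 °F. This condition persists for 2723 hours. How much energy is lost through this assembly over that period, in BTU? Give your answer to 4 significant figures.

1275000 BTU

1.001/0.1892 = 5.2907
0.4895 × 0.5658 = 0.27696
3.987/6.531 = 0.61047
R_total = 38.46 + 5.2907 + 0.27696 + 0.61047 = 44.638 ft²·°F·h/BTU
Q = 501.1 × (73.05 − 31.33) / 44.638 = 468.34 BTU/h
E = 468.34 × 2723 = 1275300 BTU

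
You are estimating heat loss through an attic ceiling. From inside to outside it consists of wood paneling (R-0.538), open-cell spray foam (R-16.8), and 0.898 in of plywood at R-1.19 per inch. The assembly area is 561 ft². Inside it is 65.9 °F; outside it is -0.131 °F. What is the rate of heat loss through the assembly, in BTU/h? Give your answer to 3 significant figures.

2010 BTU/h

0.898 × 1.19 = 1.069
R_total = 0.538 + 16.8 + 1.069 = 18.41 ft²·°F·h/BTU
Q = A·ΔT/R = 561 × (65.9 − (-0.131)) / 18.41 = 2013 BTU/h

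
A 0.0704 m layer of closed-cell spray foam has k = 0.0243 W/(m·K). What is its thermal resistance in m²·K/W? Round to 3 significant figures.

R = L/k = 0.0704/0.0243 = 2.897 m²·K/W

2.90 m²·K/W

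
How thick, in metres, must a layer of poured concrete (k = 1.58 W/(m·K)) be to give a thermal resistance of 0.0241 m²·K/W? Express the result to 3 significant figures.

0.0381 m

L = R·k = 0.0241 × 1.58 = 0.03808 m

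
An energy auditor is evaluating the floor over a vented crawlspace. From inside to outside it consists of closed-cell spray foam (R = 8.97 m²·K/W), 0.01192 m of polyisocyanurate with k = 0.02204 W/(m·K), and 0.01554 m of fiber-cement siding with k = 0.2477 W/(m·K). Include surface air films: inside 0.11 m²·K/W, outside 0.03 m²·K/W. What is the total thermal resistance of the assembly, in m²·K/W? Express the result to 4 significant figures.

9.714 m²·K/W

0.01192/0.02204 = 0.54083
0.01554/0.2477 = 0.062737
R_total = 0.11 + 8.97 + 0.54083 + 0.062737 + 0.03 = 9.7136 m²·K/W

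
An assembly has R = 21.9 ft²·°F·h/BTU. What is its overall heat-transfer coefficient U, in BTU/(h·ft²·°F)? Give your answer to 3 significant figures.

U = 1/R = 1/21.9 = 0.04566

0.0457 BTU/(h·ft²·°F)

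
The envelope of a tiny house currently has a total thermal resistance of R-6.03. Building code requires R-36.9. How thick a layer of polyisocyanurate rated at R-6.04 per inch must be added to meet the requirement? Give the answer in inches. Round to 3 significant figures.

5.11 in

ΔR = 36.9 − 6.03 = 30.87 ft²·°F·h/BTU
L = ΔR / (R/in) = 30.87/6.04 = 5.111 in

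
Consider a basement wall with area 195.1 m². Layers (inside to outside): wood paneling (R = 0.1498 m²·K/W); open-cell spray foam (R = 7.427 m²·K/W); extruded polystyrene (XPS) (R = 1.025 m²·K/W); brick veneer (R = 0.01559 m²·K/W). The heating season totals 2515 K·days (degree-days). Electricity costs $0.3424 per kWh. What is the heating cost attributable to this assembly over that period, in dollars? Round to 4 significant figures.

467.9 dollars

R_total = 0.1498 + 7.427 + 1.025 + 0.01559 = 8.6174 m²·K/W
E = A × HDD × 24 / R / 1000 = 195.1 × 2515 × 24 / 8.6174 / 1000 = 1366.6 kWh
Cost = 1366.6 × 0.3424 = $467.91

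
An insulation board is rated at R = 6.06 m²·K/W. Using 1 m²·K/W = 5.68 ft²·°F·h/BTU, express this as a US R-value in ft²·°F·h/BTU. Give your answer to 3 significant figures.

R_US = 6.06 × 5.68 = 34.42

34.4 ft²·°F·h/BTU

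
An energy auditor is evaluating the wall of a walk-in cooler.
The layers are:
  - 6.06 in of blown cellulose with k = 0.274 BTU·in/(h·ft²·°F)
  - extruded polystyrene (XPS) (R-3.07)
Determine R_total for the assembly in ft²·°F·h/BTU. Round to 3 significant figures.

6.06/0.274 = 22.12
R_total = 22.12 + 3.07 = 25.19 ft²·°F·h/BTU

25.2 ft²·°F·h/BTU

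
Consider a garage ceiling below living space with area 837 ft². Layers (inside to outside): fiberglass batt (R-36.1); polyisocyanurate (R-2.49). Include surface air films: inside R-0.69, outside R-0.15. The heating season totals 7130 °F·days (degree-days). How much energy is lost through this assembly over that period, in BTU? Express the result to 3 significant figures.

R_total = 0.69 + 36.1 + 2.49 + 0.15 = 39.43 ft²·°F·h/BTU
E = A × HDD × 24 / R = 837 × 7130 × 24 / 39.43 = 3632000 BTU

3630000 BTU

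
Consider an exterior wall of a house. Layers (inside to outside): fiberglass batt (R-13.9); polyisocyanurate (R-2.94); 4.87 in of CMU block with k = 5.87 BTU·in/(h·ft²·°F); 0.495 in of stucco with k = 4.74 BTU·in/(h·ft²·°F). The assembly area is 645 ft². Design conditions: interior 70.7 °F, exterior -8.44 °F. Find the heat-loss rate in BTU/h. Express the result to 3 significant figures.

4.87/5.87 = 0.8296
0.495/4.74 = 0.1044
R_total = 13.9 + 2.94 + 0.8296 + 0.1044 = 17.77 ft²·°F·h/BTU
Q = A·ΔT/R = 645 × (70.7 − (-8.44)) / 17.77 = 2872 BTU/h

2870 BTU/h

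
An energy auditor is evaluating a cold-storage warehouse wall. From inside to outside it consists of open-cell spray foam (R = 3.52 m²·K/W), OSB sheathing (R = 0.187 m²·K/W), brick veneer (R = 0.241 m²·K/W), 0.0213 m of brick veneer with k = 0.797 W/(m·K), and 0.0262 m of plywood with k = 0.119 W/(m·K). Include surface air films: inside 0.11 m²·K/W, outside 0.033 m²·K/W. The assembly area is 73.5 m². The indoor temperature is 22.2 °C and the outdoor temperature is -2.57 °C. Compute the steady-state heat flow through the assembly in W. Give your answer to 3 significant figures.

0.0213/0.797 = 0.02673
0.0262/0.119 = 0.2202
R_total = 0.11 + 3.52 + 0.187 + 0.241 + 0.02673 + 0.2202 + 0.033 = 4.338 m²·K/W
Q = A·ΔT/R = 73.5 × (22.2 − (-2.57)) / 4.338 = 419.7 W

420 W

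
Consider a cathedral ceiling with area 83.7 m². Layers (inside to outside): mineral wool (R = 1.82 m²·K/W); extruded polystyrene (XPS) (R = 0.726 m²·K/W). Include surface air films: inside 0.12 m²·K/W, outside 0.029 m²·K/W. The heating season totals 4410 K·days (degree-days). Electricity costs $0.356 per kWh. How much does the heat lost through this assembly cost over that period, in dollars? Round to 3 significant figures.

1170 dollars

R_total = 0.12 + 1.82 + 0.726 + 0.029 = 2.695 m²·K/W
E = A × HDD × 24 / R / 1000 = 83.7 × 4410 × 24 / 2.695 / 1000 = 3287 kWh
Cost = 3287 × 0.356 = $1170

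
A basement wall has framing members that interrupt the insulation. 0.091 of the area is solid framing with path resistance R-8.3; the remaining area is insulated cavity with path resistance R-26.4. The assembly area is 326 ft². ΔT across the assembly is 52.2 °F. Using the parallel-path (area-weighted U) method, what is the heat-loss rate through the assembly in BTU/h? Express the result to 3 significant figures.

U_eff = 0.909/26.4 + 0.091/8.3 = 0.03443 + 0.01096 = 0.0454
R_eff = 1/U_eff = 22.03 ft²·°F·h/BTU
Q = 326 × 52.2 / 22.03 = 772.5 BTU/h

773 BTU/h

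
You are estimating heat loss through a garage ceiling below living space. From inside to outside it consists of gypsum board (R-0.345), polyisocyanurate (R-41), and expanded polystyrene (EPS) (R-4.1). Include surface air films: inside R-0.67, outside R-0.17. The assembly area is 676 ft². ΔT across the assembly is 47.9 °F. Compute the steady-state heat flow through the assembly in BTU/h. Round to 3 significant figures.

700 BTU/h

R_total = 0.67 + 0.345 + 41 + 4.1 + 0.17 = 46.28 ft²·°F·h/BTU
Q = A·ΔT/R = 676 × 47.9 / 46.28 = 699.6 BTU/h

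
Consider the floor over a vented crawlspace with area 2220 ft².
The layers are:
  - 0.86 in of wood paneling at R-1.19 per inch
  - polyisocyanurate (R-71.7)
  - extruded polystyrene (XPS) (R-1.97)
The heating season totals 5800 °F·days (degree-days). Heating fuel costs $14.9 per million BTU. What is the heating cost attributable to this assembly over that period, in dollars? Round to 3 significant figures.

61.6 dollars

0.86 × 1.19 = 1.023
R_total = 1.023 + 71.7 + 1.97 = 74.69 ft²·°F·h/BTU
E = A × HDD × 24 / R = 2220 × 5800 × 24 / 74.69 = 4137000 BTU
Cost = 4137000/10⁶ × 14.9 = $61.64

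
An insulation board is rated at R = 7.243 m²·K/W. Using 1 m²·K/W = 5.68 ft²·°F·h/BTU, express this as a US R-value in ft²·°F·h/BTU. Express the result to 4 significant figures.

R_US = 7.243 × 5.68 = 41.14

41.14 ft²·°F·h/BTU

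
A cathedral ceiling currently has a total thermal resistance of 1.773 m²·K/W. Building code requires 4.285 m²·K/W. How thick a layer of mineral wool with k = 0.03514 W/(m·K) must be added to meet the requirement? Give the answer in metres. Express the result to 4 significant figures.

ΔR = 4.285 − 1.773 = 2.512 m²·K/W
L = ΔR × k = 2.512 × 0.03514 = 0.088272 m

0.08827 m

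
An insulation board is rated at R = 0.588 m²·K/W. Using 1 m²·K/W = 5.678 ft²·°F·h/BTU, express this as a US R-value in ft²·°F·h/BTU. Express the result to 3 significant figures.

R_US = 0.588 × 5.678 = 3.339

3.34 ft²·°F·h/BTU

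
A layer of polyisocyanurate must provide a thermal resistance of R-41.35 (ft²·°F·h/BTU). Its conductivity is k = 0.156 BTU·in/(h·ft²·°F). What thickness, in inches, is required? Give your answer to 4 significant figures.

6.451 in

L = R × k = 41.35 × 0.156 = 6.4506 in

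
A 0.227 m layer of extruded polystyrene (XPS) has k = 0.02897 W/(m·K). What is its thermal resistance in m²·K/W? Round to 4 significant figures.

R = L/k = 0.227/0.02897 = 7.8357 m²·K/W

7.836 m²·K/W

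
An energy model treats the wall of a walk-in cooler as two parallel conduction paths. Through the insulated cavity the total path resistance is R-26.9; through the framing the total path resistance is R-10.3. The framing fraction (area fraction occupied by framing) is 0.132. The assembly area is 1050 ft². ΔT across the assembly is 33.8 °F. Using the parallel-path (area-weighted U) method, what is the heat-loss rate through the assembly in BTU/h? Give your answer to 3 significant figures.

U_eff = 0.868/26.9 + 0.132/10.3 = 0.03227 + 0.01282 = 0.04508
R_eff = 1/U_eff = 22.18 ft²·°F·h/BTU
Q = 1050 × 33.8 / 22.18 = 1600 BTU/h

1600 BTU/h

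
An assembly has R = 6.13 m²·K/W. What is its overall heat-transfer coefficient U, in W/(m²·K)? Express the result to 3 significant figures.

0.163 W/(m²·K)

U = 1/R = 1/6.13 = 0.1631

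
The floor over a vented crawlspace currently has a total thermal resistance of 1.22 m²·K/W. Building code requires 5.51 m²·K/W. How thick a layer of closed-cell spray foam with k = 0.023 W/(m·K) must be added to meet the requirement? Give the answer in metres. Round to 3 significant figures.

0.0987 m

ΔR = 5.51 − 1.22 = 4.29 m²·K/W
L = ΔR × k = 4.29 × 0.023 = 0.09867 m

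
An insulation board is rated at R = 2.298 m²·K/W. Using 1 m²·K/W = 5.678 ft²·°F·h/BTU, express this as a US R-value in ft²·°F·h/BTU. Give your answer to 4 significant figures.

13.05 ft²·°F·h/BTU

R_US = 2.298 × 5.678 = 13.048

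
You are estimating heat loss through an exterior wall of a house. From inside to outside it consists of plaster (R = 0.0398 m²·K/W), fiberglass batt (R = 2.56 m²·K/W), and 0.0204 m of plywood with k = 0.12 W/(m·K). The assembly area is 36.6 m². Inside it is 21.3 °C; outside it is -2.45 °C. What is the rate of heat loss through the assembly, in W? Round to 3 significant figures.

314 W

0.0204/0.12 = 0.17
R_total = 0.0398 + 2.56 + 0.17 = 2.77 m²·K/W
Q = A·ΔT/R = 36.6 × (21.3 − (-2.45)) / 2.77 = 313.8 W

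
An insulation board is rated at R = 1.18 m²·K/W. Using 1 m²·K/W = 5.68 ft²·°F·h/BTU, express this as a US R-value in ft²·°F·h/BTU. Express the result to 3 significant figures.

6.70 ft²·°F·h/BTU

R_US = 1.18 × 5.68 = 6.702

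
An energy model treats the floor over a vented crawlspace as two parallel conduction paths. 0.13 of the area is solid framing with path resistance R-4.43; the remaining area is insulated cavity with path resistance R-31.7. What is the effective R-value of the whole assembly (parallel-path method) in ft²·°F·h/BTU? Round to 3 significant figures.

17.6 ft²·°F·h/BTU

U_eff = 0.87/31.7 + 0.13/4.43 = 0.02744 + 0.02935 = 0.05679
R_eff = 1/U_eff = 17.61 ft²·°F·h/BTU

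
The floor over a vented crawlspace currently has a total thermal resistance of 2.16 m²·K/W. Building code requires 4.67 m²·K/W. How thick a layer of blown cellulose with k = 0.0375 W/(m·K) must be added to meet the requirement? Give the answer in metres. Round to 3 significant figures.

ΔR = 4.67 − 2.16 = 2.51 m²·K/W
L = ΔR × k = 2.51 × 0.0375 = 0.09412 m

0.0941 m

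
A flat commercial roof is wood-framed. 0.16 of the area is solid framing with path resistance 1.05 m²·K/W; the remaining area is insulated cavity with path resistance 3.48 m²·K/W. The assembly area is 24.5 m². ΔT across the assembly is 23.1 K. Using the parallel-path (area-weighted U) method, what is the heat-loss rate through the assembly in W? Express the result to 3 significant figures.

223 W

U_eff = 0.84/3.48 + 0.16/1.05 = 0.2414 + 0.1524 = 0.3938
R_eff = 1/U_eff = 2.54 m²·K/W
Q = 24.5 × 23.1 / 2.54 = 222.8 W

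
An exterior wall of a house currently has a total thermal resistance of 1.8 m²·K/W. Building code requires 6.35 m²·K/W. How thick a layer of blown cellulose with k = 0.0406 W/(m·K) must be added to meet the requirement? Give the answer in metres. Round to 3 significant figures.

ΔR = 6.35 − 1.8 = 4.55 m²·K/W
L = ΔR × k = 4.55 × 0.0406 = 0.1847 m

0.185 m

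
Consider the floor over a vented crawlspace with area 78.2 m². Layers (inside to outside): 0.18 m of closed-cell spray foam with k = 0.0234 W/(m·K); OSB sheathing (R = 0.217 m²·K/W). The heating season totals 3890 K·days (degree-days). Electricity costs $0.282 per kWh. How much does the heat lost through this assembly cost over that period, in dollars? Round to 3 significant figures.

260 dollars

0.18/0.0234 = 7.692
R_total = 7.692 + 0.217 = 7.909 m²·K/W
E = A × HDD × 24 / R / 1000 = 78.2 × 3890 × 24 / 7.909 / 1000 = 923.1 kWh
Cost = 923.1 × 0.282 = $260.3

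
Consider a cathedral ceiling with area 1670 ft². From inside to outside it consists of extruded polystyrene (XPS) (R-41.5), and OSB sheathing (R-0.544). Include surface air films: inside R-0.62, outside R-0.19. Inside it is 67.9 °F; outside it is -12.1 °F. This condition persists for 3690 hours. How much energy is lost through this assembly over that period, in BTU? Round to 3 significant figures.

11500000 BTU

R_total = 0.62 + 41.5 + 0.544 + 0.19 = 42.85 ft²·°F·h/BTU
Q = 1670 × (67.9 − (-12.1)) / 42.85 = 3118 BTU/h
E = 3118 × 3690 = 11500000 BTU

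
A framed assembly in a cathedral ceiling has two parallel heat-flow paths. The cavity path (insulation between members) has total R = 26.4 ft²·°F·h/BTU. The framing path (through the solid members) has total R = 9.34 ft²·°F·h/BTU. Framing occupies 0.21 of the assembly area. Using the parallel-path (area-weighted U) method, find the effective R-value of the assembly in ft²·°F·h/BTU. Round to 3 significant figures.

U_eff = 0.79/26.4 + 0.21/9.34 = 0.02992 + 0.02248 = 0.05241
R_eff = 1/U_eff = 19.08 ft²·°F·h/BTU

19.1 ft²·°F·h/BTU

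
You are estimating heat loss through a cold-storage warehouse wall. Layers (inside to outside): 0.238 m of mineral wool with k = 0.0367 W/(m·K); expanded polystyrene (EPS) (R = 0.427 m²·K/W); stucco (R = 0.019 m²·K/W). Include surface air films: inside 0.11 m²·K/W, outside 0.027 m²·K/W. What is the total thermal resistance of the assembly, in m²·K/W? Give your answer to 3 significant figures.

0.238/0.0367 = 6.485
R_total = 0.11 + 6.485 + 0.427 + 0.019 + 0.027 = 7.068 m²·K/W

7.07 m²·K/W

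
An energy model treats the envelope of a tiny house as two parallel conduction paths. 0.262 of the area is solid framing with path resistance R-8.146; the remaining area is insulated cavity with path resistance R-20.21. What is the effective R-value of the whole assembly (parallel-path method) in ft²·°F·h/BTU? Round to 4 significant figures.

U_eff = 0.738/20.21 + 0.262/8.146 = 0.036517 + 0.032163 = 0.06868
R_eff = 1/U_eff = 14.56 ft²·°F·h/BTU

14.56 ft²·°F·h/BTU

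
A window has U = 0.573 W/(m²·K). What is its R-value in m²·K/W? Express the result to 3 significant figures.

R = 1/U = 1/0.573 = 1.745

1.75 m²·K/W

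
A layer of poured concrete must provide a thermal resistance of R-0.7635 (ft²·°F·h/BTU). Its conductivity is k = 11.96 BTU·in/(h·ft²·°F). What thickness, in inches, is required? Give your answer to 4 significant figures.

L = R × k = 0.7635 × 11.96 = 9.1315 in

9.131 in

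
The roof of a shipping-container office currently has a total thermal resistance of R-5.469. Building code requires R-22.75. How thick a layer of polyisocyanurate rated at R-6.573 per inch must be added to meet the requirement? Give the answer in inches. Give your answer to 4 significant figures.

ΔR = 22.75 − 5.469 = 17.281 ft²·°F·h/BTU
L = ΔR / (R/in) = 17.281/6.573 = 2.6291 in

2.629 in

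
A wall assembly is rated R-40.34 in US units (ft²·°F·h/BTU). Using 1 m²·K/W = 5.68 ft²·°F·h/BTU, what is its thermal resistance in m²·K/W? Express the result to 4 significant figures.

7.102 m²·K/W

R_SI = 40.34/5.68 = 7.1021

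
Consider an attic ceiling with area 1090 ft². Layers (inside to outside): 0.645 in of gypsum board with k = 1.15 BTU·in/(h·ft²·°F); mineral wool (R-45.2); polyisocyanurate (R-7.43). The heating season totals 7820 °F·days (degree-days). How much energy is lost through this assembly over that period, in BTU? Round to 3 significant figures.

3850000 BTU

0.645/1.15 = 0.5609
R_total = 0.5609 + 45.2 + 7.43 = 53.19 ft²·°F·h/BTU
E = A × HDD × 24 / R = 1090 × 7820 × 24 / 53.19 = 3846000 BTU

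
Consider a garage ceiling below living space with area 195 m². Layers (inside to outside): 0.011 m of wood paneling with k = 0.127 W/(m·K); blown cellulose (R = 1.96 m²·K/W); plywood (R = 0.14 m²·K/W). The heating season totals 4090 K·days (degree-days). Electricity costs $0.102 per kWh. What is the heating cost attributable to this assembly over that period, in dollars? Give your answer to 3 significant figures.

0.011/0.127 = 0.08661
R_total = 0.08661 + 1.96 + 0.14 = 2.187 m²·K/W
E = A × HDD × 24 / R / 1000 = 195 × 4090 × 24 / 2.187 / 1000 = 8754 kWh
Cost = 8754 × 0.102 = $892.9

893 dollars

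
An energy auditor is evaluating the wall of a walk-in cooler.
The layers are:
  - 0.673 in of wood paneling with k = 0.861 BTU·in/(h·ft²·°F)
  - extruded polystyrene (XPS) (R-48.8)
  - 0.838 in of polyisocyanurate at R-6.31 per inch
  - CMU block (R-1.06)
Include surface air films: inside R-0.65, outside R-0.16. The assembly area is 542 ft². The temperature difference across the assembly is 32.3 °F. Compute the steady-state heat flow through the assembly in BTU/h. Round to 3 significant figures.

309 BTU/h

0.673/0.861 = 0.7816
0.838 × 6.31 = 5.288
R_total = 0.65 + 0.7816 + 48.8 + 5.288 + 1.06 + 0.16 = 56.74 ft²·°F·h/BTU
Q = A·ΔT/R = 542 × 32.3 / 56.74 = 308.5 BTU/h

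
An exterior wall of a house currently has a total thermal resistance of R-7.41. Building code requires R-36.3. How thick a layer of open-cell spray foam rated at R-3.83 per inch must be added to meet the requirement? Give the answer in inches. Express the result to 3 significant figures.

7.54 in

ΔR = 36.3 − 7.41 = 28.89 ft²·°F·h/BTU
L = ΔR / (R/in) = 28.89/3.83 = 7.543 in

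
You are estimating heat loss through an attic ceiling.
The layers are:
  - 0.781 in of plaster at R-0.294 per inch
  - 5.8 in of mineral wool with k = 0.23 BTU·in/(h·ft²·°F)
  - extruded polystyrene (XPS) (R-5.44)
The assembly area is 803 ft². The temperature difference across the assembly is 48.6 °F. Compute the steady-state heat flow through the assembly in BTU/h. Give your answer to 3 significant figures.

0.781 × 0.294 = 0.2296
5.8/0.23 = 25.22
R_total = 0.2296 + 25.22 + 5.44 = 30.89 ft²·°F·h/BTU
Q = A·ΔT/R = 803 × 48.6 / 30.89 = 1264 BTU/h

1260 BTU/h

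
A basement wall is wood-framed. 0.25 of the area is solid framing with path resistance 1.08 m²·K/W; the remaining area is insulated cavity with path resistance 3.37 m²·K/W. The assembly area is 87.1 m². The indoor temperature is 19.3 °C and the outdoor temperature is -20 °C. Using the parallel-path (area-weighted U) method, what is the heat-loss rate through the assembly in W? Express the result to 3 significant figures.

1550 W

U_eff = 0.75/3.37 + 0.25/1.08 = 0.2226 + 0.2315 = 0.454
R_eff = 1/U_eff = 2.202 m²·K/W
Q = 87.1 × (19.3 − (-20)) / 2.202 = 1554 W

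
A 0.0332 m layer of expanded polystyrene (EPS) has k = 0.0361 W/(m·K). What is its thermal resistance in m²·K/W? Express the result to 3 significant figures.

0.920 m²·K/W

R = L/k = 0.0332/0.0361 = 0.9197 m²·K/W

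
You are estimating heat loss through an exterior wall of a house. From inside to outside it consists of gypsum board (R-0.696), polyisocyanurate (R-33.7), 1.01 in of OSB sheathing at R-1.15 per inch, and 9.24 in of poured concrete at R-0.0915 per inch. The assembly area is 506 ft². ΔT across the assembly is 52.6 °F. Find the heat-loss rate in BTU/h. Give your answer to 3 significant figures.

1.01 × 1.15 = 1.161
9.24 × 0.0915 = 0.8455
R_total = 0.696 + 33.7 + 1.161 + 0.8455 = 36.4 ft²·°F·h/BTU
Q = A·ΔT/R = 506 × 52.6 / 36.4 = 731.1 BTU/h

731 BTU/h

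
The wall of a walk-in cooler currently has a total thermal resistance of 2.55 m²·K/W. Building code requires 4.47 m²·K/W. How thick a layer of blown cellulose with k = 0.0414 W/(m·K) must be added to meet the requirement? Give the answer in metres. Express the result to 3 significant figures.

0.0795 m

ΔR = 4.47 − 2.55 = 1.92 m²·K/W
L = ΔR × k = 1.92 × 0.0414 = 0.07949 m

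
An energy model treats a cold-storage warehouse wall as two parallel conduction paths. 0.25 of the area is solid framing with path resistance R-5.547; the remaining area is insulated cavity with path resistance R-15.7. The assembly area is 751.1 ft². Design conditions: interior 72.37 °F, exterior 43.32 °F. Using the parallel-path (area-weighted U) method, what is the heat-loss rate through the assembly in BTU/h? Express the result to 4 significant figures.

2026 BTU/h

U_eff = 0.75/15.7 + 0.25/5.547 = 0.047771 + 0.045069 = 0.09284
R_eff = 1/U_eff = 10.771 ft²·°F·h/BTU
Q = 751.1 × (72.37 − 43.32) / 10.771 = 2025.7 BTU/h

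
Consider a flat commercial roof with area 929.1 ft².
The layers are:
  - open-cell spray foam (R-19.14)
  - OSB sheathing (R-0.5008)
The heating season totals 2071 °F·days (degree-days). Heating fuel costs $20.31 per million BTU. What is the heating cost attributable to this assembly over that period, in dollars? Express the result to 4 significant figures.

R_total = 19.14 + 0.5008 = 19.641 ft²·°F·h/BTU
E = A × HDD × 24 / R = 929.1 × 2071 × 24 / 19.641 = 2351200 BTU
Cost = 2351200/10⁶ × 20.31 = $47.753

47.75 dollars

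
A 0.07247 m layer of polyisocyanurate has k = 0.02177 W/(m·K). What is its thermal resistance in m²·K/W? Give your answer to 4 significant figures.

3.329 m²·K/W

R = L/k = 0.07247/0.02177 = 3.3289 m²·K/W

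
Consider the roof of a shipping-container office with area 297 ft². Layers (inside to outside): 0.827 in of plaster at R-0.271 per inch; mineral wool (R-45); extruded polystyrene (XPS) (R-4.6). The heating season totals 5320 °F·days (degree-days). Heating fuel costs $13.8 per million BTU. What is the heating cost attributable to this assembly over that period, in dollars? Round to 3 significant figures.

10.5 dollars

0.827 × 0.271 = 0.2241
R_total = 0.2241 + 45 + 4.6 = 49.82 ft²·°F·h/BTU
E = A × HDD × 24 / R = 297 × 5320 × 24 / 49.82 = 761100 BTU
Cost = 761100/10⁶ × 13.8 = $10.5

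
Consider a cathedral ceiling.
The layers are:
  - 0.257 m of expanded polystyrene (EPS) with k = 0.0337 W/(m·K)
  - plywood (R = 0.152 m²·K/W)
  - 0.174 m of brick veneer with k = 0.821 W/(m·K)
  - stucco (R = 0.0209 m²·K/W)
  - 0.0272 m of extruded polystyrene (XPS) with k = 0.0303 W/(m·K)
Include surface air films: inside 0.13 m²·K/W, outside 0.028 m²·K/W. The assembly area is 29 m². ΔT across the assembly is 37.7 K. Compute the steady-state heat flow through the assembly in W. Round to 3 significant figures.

121 W

0.257/0.0337 = 7.626
0.174/0.821 = 0.2119
0.0272/0.0303 = 0.8977
R_total = 0.13 + 7.626 + 0.152 + 0.2119 + 0.0209 + 0.8977 + 0.028 = 9.067 m²·K/W
Q = A·ΔT/R = 29 × 37.7 / 9.067 = 120.6 W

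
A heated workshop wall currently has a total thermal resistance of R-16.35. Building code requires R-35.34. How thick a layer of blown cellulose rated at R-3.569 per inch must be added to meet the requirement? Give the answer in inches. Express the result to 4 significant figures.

ΔR = 35.34 − 16.35 = 18.99 ft²·°F·h/BTU
L = ΔR / (R/in) = 18.99/3.569 = 5.3208 in

5.321 in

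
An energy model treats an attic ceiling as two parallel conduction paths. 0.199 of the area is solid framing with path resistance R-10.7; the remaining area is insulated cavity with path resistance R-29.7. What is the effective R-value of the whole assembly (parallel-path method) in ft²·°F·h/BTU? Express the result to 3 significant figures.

21.9 ft²·°F·h/BTU

U_eff = 0.801/29.7 + 0.199/10.7 = 0.02697 + 0.0186 = 0.04557
R_eff = 1/U_eff = 21.95 ft²·°F·h/BTU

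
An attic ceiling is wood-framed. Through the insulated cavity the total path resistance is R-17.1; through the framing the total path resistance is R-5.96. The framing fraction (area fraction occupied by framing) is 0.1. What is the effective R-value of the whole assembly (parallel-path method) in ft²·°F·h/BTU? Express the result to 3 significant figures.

U_eff = 0.9/17.1 + 0.1/5.96 = 0.05263 + 0.01678 = 0.06941
R_eff = 1/U_eff = 14.41 ft²·°F·h/BTU

14.4 ft²·°F·h/BTU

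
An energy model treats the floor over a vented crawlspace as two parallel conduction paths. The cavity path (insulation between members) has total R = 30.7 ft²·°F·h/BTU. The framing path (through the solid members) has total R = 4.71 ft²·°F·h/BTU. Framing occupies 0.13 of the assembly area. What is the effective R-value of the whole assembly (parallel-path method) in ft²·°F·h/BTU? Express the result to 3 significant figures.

U_eff = 0.87/30.7 + 0.13/4.71 = 0.02834 + 0.0276 = 0.05594
R_eff = 1/U_eff = 17.88 ft²·°F·h/BTU

17.9 ft²·°F·h/BTU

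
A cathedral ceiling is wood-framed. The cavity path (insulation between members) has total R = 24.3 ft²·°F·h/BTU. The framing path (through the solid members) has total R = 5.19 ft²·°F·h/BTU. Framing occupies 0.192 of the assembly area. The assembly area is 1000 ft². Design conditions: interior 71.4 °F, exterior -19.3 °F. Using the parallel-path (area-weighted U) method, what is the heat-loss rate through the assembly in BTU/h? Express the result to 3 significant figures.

U_eff = 0.808/24.3 + 0.192/5.19 = 0.03325 + 0.03699 = 0.07025
R_eff = 1/U_eff = 14.24 ft²·°F·h/BTU
Q = 1000 × (71.4 − (-19.3)) / 14.24 = 6371 BTU/h

6370 BTU/h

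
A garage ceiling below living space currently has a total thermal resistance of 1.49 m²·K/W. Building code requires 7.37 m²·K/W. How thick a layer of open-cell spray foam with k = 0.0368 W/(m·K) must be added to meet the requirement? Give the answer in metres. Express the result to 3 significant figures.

ΔR = 7.37 − 1.49 = 5.88 m²·K/W
L = ΔR × k = 5.88 × 0.0368 = 0.2164 m

0.216 m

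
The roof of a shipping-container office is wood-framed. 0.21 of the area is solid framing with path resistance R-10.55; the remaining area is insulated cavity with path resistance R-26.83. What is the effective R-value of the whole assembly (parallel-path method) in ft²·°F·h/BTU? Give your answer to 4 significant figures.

20.26 ft²·°F·h/BTU

U_eff = 0.79/26.83 + 0.21/10.55 = 0.029445 + 0.019905 = 0.04935
R_eff = 1/U_eff = 20.263 ft²·°F·h/BTU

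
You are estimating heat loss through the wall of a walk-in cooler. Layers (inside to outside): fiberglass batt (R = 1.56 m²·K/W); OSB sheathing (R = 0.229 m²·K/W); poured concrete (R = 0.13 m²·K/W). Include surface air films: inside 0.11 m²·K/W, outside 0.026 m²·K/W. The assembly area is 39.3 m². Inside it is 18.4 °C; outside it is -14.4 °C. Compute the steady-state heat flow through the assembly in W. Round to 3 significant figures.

627 W

R_total = 0.11 + 1.56 + 0.229 + 0.13 + 0.026 = 2.055 m²·K/W
Q = A·ΔT/R = 39.3 × (18.4 − (-14.4)) / 2.055 = 627.3 W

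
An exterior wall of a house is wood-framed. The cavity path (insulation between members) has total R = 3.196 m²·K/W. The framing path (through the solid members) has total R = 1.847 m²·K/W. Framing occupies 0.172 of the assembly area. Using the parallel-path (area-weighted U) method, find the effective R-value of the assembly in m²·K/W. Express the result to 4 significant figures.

U_eff = 0.828/3.196 + 0.172/1.847 = 0.25907 + 0.093124 = 0.3522
R_eff = 1/U_eff = 2.8393 m²·K/W

2.839 m²·K/W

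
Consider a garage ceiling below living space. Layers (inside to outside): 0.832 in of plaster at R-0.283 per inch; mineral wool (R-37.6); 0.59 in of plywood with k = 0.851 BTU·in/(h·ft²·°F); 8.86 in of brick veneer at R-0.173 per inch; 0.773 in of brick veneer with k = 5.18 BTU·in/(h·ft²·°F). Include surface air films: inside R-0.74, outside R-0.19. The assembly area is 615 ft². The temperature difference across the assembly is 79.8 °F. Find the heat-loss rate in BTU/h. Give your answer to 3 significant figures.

0.832 × 0.283 = 0.2355
0.59/0.851 = 0.6933
8.86 × 0.173 = 1.533
0.773/5.18 = 0.1492
R_total = 0.74 + 0.2355 + 37.6 + 0.6933 + 1.533 + 0.1492 + 0.19 = 41.14 ft²·°F·h/BTU
Q = A·ΔT/R = 615 × 79.8 / 41.14 = 1193 BTU/h

1190 BTU/h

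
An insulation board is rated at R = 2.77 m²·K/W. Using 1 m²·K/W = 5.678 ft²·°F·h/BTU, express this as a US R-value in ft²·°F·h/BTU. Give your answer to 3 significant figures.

R_US = 2.77 × 5.678 = 15.73

15.7 ft²·°F·h/BTU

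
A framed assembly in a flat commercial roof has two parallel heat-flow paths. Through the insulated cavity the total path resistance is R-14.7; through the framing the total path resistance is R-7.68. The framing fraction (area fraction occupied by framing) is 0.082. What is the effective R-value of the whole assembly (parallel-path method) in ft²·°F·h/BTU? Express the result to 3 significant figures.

U_eff = 0.918/14.7 + 0.082/7.68 = 0.06245 + 0.01068 = 0.07313
R_eff = 1/U_eff = 13.68 ft²·°F·h/BTU

13.7 ft²·°F·h/BTU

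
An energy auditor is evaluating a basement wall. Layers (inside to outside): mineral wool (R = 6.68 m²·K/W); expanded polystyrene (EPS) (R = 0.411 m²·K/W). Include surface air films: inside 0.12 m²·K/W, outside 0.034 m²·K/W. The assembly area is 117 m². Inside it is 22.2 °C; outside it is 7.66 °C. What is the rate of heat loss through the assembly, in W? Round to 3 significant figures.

235 W

R_total = 0.12 + 6.68 + 0.411 + 0.034 = 7.245 m²·K/W
Q = A·ΔT/R = 117 × (22.2 − 7.66) / 7.245 = 234.8 W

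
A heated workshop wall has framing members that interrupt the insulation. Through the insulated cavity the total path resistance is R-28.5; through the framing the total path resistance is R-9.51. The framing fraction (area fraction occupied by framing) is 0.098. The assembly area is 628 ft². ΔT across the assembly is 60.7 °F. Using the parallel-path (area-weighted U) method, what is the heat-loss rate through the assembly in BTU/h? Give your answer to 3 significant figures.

U_eff = 0.902/28.5 + 0.098/9.51 = 0.03165 + 0.0103 = 0.04195
R_eff = 1/U_eff = 23.84 ft²·°F·h/BTU
Q = 628 × 60.7 / 23.84 = 1599 BTU/h

1600 BTU/h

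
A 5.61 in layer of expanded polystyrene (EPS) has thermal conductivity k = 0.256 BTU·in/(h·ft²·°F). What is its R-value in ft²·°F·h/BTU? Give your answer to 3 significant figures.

21.9 ft²·°F·h/BTU

R = L/k = 5.61/0.256 = 21.91 ft²·°F·h/BTU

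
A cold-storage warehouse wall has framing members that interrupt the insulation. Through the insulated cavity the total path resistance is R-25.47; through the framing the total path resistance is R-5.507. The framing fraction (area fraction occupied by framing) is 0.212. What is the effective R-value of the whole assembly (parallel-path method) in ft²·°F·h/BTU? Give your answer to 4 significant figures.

14.40 ft²·°F·h/BTU

U_eff = 0.788/25.47 + 0.212/5.507 = 0.030938 + 0.038496 = 0.069435
R_eff = 1/U_eff = 14.402 ft²·°F·h/BTU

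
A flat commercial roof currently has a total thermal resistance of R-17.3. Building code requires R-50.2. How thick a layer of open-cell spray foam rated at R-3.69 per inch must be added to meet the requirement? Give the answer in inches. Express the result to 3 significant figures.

ΔR = 50.2 − 17.3 = 32.9 ft²·°F·h/BTU
L = ΔR / (R/in) = 32.9/3.69 = 8.916 in

8.92 in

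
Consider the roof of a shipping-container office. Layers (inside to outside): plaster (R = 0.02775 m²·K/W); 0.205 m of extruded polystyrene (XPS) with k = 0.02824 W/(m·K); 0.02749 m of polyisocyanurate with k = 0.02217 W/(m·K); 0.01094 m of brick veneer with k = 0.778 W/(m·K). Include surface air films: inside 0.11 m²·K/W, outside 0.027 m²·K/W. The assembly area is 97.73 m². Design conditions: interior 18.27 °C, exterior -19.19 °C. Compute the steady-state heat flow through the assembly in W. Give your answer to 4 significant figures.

0.205/0.02824 = 7.2592
0.02749/0.02217 = 1.24
0.01094/0.778 = 0.014062
R_total = 0.11 + 0.02775 + 7.2592 + 1.24 + 0.014062 + 0.027 = 8.678 m²·K/W
Q = A·ΔT/R = 97.73 × (18.27 − (-19.19)) / 8.678 = 421.87 W

421.9 W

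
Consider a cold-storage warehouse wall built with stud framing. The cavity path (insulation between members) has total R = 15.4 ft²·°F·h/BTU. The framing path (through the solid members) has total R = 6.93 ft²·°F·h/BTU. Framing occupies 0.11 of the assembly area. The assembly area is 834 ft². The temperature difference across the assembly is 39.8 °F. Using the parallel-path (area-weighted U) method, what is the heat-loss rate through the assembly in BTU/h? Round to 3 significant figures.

U_eff = 0.89/15.4 + 0.11/6.93 = 0.05779 + 0.01587 = 0.07367
R_eff = 1/U_eff = 13.57 ft²·°F·h/BTU
Q = 834 × 39.8 / 13.57 = 2445 BTU/h

2450 BTU/h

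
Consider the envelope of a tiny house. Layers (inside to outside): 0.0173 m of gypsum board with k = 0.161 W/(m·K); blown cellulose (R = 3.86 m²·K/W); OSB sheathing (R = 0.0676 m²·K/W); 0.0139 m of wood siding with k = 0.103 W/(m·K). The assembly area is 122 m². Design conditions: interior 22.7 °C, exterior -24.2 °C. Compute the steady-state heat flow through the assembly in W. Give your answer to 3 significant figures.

0.0173/0.161 = 0.1075
0.0139/0.103 = 0.135
R_total = 0.1075 + 3.86 + 0.0676 + 0.135 = 4.17 m²·K/W
Q = A·ΔT/R = 122 × (22.7 − (-24.2)) / 4.17 = 1372 W

1370 W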